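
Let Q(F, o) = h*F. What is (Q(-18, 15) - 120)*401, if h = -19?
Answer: 89022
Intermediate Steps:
Q(F, o) = -19*F
(Q(-18, 15) - 120)*401 = (-19*(-18) - 120)*401 = (342 - 120)*401 = 222*401 = 89022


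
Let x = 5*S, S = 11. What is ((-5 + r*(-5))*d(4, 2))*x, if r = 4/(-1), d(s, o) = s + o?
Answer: 4950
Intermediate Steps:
d(s, o) = o + s
r = -4 (r = 4*(-1) = -4)
x = 55 (x = 5*11 = 55)
((-5 + r*(-5))*d(4, 2))*x = ((-5 - 4*(-5))*(2 + 4))*55 = ((-5 + 20)*6)*55 = (15*6)*55 = 90*55 = 4950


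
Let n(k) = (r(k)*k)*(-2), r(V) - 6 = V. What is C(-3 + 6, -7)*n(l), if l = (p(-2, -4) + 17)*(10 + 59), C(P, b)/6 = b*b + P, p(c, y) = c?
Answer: -672319440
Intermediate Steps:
r(V) = 6 + V
C(P, b) = 6*P + 6*b**2 (C(P, b) = 6*(b*b + P) = 6*(b**2 + P) = 6*(P + b**2) = 6*P + 6*b**2)
l = 1035 (l = (-2 + 17)*(10 + 59) = 15*69 = 1035)
n(k) = -2*k*(6 + k) (n(k) = ((6 + k)*k)*(-2) = (k*(6 + k))*(-2) = -2*k*(6 + k))
C(-3 + 6, -7)*n(l) = (6*(-3 + 6) + 6*(-7)**2)*(-2*1035*(6 + 1035)) = (6*3 + 6*49)*(-2*1035*1041) = (18 + 294)*(-2154870) = 312*(-2154870) = -672319440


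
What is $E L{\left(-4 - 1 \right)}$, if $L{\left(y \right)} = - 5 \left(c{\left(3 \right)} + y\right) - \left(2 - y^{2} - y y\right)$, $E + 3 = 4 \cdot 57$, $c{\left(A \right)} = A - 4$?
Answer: $17550$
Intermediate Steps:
$c{\left(A \right)} = -4 + A$
$E = 225$ ($E = -3 + 4 \cdot 57 = -3 + 228 = 225$)
$L{\left(y \right)} = 3 - 5 y + 2 y^{2}$ ($L{\left(y \right)} = - 5 \left(\left(-4 + 3\right) + y\right) - \left(2 - y^{2} - y y\right) = - 5 \left(-1 + y\right) + \left(\left(y^{2} + y^{2}\right) - 2\right) = \left(5 - 5 y\right) + \left(2 y^{2} - 2\right) = \left(5 - 5 y\right) + \left(-2 + 2 y^{2}\right) = 3 - 5 y + 2 y^{2}$)
$E L{\left(-4 - 1 \right)} = 225 \left(3 - 5 \left(-4 - 1\right) + 2 \left(-4 - 1\right)^{2}\right) = 225 \left(3 - -25 + 2 \left(-5\right)^{2}\right) = 225 \left(3 + 25 + 2 \cdot 25\right) = 225 \left(3 + 25 + 50\right) = 225 \cdot 78 = 17550$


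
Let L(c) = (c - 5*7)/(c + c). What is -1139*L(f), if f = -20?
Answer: -12529/8 ≈ -1566.1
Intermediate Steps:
L(c) = (-35 + c)/(2*c) (L(c) = (c - 35)/((2*c)) = (-35 + c)*(1/(2*c)) = (-35 + c)/(2*c))
-1139*L(f) = -1139*(-35 - 20)/(2*(-20)) = -1139*(-1)*(-55)/(2*20) = -1139*11/8 = -12529/8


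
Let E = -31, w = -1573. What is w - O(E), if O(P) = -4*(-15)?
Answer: -1633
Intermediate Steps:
O(P) = 60
w - O(E) = -1573 - 1*60 = -1573 - 60 = -1633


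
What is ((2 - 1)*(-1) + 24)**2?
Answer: 529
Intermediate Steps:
((2 - 1)*(-1) + 24)**2 = (1*(-1) + 24)**2 = (-1 + 24)**2 = 23**2 = 529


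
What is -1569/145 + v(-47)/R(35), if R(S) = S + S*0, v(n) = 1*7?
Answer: -308/29 ≈ -10.621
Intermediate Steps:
v(n) = 7
R(S) = S (R(S) = S + 0 = S)
-1569/145 + v(-47)/R(35) = -1569/145 + 7/35 = -1569*1/145 + 7*(1/35) = -1569/145 + ⅕ = -308/29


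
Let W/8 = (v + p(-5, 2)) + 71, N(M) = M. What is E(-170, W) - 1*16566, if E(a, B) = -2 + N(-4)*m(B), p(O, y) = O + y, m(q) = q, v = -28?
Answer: -17848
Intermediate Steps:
W = 320 (W = 8*((-28 + (-5 + 2)) + 71) = 8*((-28 - 3) + 71) = 8*(-31 + 71) = 8*40 = 320)
E(a, B) = -2 - 4*B
E(-170, W) - 1*16566 = (-2 - 4*320) - 1*16566 = (-2 - 1280) - 16566 = -1282 - 16566 = -17848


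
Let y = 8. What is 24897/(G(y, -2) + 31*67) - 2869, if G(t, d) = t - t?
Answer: -5934016/2077 ≈ -2857.0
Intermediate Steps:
G(t, d) = 0
24897/(G(y, -2) + 31*67) - 2869 = 24897/(0 + 31*67) - 2869 = 24897/(0 + 2077) - 2869 = 24897/2077 - 2869 = -5934016/2077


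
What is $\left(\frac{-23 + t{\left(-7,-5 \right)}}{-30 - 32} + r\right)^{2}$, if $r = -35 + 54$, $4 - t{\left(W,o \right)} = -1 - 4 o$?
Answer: $\frac{369664}{961} \approx 384.67$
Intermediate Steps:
$t{\left(W,o \right)} = 5 + 4 o$ ($t{\left(W,o \right)} = 4 - \left(-1 - 4 o\right) = 4 + \left(1 + 4 o\right) = 5 + 4 o$)
$r = 19$
$\left(\frac{-23 + t{\left(-7,-5 \right)}}{-30 - 32} + r\right)^{2} = \left(\frac{-23 + \left(5 + 4 \left(-5\right)\right)}{-30 - 32} + 19\right)^{2} = \left(\frac{-23 + \left(5 - 20\right)}{-62} + 19\right)^{2} = \left(\left(-23 - 15\right) \left(- \frac{1}{62}\right) + 19\right)^{2} = \left(\left(-38\right) \left(- \frac{1}{62}\right) + 19\right)^{2} = \left(\frac{19}{31} + 19\right)^{2} = \left(\frac{608}{31}\right)^{2} = \frac{369664}{961}$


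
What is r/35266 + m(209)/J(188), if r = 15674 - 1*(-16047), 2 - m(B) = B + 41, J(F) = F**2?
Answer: 34762533/38951297 ≈ 0.89246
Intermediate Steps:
m(B) = -39 - B (m(B) = 2 - (B + 41) = 2 - (41 + B) = 2 + (-41 - B) = -39 - B)
r = 31721 (r = 15674 + 16047 = 31721)
r/35266 + m(209)/J(188) = 31721/35266 + (-39 - 1*209)/(188**2) = 31721*(1/35266) + (-39 - 209)/35344 = 31721/35266 - 248*1/35344 = 31721/35266 - 31/4418 = 34762533/38951297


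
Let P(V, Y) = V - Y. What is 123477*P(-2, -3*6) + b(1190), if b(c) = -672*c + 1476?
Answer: 1177428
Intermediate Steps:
b(c) = 1476 - 672*c
123477*P(-2, -3*6) + b(1190) = 123477*(-2 - (-3)*6) + (1476 - 672*1190) = 123477*(-2 - 1*(-18)) + (1476 - 799680) = 123477*(-2 + 18) - 798204 = 123477*16 - 798204 = 1975632 - 798204 = 1177428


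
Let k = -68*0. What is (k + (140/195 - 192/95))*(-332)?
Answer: 1602896/3705 ≈ 432.63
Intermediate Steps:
k = 0
(k + (140/195 - 192/95))*(-332) = (0 + (140/195 - 192/95))*(-332) = (0 + (140*(1/195) - 192*1/95))*(-332) = (0 + (28/39 - 192/95))*(-332) = (0 - 4828/3705)*(-332) = -4828/3705*(-332) = 1602896/3705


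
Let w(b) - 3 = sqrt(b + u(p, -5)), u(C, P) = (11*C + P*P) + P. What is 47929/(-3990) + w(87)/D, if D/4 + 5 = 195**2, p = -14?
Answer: -20825801/1733712 + I*sqrt(47)/152080 ≈ -12.012 + 4.5079e-5*I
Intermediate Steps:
D = 152080 (D = -20 + 4*195**2 = -20 + 4*38025 = -20 + 152100 = 152080)
u(C, P) = P + P**2 + 11*C (u(C, P) = (11*C + P**2) + P = (P**2 + 11*C) + P = P + P**2 + 11*C)
w(b) = 3 + sqrt(-134 + b) (w(b) = 3 + sqrt(b + (-5 + (-5)**2 + 11*(-14))) = 3 + sqrt(b + (-5 + 25 - 154)) = 3 + sqrt(b - 134) = 3 + sqrt(-134 + b))
47929/(-3990) + w(87)/D = 47929/(-3990) + (3 + sqrt(-134 + 87))/152080 = 47929*(-1/3990) + (3 + sqrt(-47))*(1/152080) = -6847/570 + (3 + I*sqrt(47))*(1/152080) = -6847/570 + (3/152080 + I*sqrt(47)/152080) = -20825801/1733712 + I*sqrt(47)/152080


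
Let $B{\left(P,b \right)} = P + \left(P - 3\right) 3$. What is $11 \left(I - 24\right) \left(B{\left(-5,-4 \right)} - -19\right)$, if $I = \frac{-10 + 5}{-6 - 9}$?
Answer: $\frac{7810}{3} \approx 2603.3$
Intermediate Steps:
$B{\left(P,b \right)} = -9 + 4 P$ ($B{\left(P,b \right)} = P + \left(P - 3\right) 3 = P + \left(-3 + P\right) 3 = P + \left(-9 + 3 P\right) = -9 + 4 P$)
$I = \frac{1}{3}$ ($I = - \frac{5}{-15} = \left(-5\right) \left(- \frac{1}{15}\right) = \frac{1}{3} \approx 0.33333$)
$11 \left(I - 24\right) \left(B{\left(-5,-4 \right)} - -19\right) = 11 \left(\frac{1}{3} - 24\right) \left(\left(-9 + 4 \left(-5\right)\right) - -19\right) = 11 \left(\frac{1}{3} - 24\right) \left(\left(-9 - 20\right) + 19\right) = 11 \left(- \frac{71}{3}\right) \left(-29 + 19\right) = \left(- \frac{781}{3}\right) \left(-10\right) = \frac{7810}{3}$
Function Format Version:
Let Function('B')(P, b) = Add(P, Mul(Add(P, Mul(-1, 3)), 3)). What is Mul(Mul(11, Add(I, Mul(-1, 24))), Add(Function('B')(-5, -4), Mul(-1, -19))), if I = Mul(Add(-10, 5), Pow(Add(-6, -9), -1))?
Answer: Rational(7810, 3) ≈ 2603.3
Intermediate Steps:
Function('B')(P, b) = Add(-9, Mul(4, P)) (Function('B')(P, b) = Add(P, Mul(Add(P, -3), 3)) = Add(P, Mul(Add(-3, P), 3)) = Add(P, Add(-9, Mul(3, P))) = Add(-9, Mul(4, P)))
I = Rational(1, 3) (I = Mul(-5, Pow(-15, -1)) = Mul(-5, Rational(-1, 15)) = Rational(1, 3) ≈ 0.33333)
Mul(Mul(11, Add(I, Mul(-1, 24))), Add(Function('B')(-5, -4), Mul(-1, -19))) = Mul(Mul(11, Add(Rational(1, 3), Mul(-1, 24))), Add(Add(-9, Mul(4, -5)), Mul(-1, -19))) = Mul(Mul(11, Add(Rational(1, 3), -24)), Add(Add(-9, -20), 19)) = Mul(Mul(11, Rational(-71, 3)), Add(-29, 19)) = Mul(Rational(-781, 3), -10) = Rational(7810, 3)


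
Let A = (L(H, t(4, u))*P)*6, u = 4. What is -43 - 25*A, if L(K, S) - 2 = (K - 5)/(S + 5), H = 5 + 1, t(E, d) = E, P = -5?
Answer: 4621/3 ≈ 1540.3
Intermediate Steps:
H = 6
L(K, S) = 2 + (-5 + K)/(5 + S) (L(K, S) = 2 + (K - 5)/(S + 5) = 2 + (-5 + K)/(5 + S))
A = -190/3 (A = (((5 + 6 + 2*4)/(5 + 4))*(-5))*6 = (((5 + 6 + 8)/9)*(-5))*6 = (((⅑)*19)*(-5))*6 = ((19/9)*(-5))*6 = -95/9*6 = -190/3 ≈ -63.333)
-43 - 25*A = -43 - 25*(-190/3) = -43 + 4750/3 = 4621/3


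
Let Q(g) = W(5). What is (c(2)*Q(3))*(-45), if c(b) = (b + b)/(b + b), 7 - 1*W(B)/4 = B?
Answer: -360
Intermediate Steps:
W(B) = 28 - 4*B
Q(g) = 8 (Q(g) = 28 - 4*5 = 28 - 20 = 8)
c(b) = 1 (c(b) = (2*b)/((2*b)) = (2*b)*(1/(2*b)) = 1)
(c(2)*Q(3))*(-45) = (1*8)*(-45) = 8*(-45) = -360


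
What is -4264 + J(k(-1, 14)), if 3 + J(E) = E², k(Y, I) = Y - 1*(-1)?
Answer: -4267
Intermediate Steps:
k(Y, I) = 1 + Y (k(Y, I) = Y + 1 = 1 + Y)
J(E) = -3 + E²
-4264 + J(k(-1, 14)) = -4264 + (-3 + (1 - 1)²) = -4264 + (-3 + 0²) = -4264 + (-3 + 0) = -4264 - 3 = -4267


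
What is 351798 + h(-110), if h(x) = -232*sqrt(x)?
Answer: 351798 - 232*I*sqrt(110) ≈ 3.518e+5 - 2433.2*I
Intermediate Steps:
351798 + h(-110) = 351798 - 232*I*sqrt(110)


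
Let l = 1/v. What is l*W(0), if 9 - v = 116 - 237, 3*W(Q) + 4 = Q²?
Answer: -2/195 ≈ -0.010256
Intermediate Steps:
W(Q) = -4/3 + Q²/3
v = 130 (v = 9 - (116 - 237) = 9 - 1*(-121) = 9 + 121 = 130)
l = 1/130 ≈ 0.0076923
l*W(0) = (-4/3 + (⅓)*0²)/130 = (-4/3 + (⅓)*0)/130 = (-4/3 + 0)/130 = (1/130)*(-4/3) = -2/195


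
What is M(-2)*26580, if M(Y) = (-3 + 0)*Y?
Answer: 159480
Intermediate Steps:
M(Y) = -3*Y
M(-2)*26580 = -3*(-2)*26580 = 6*26580 = 159480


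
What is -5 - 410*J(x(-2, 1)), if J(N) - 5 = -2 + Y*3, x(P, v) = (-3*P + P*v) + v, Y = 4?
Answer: -6155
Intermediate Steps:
x(P, v) = v - 3*P + P*v
J(N) = 15 (J(N) = 5 + (-2 + 4*3) = 5 + (-2 + 12) = 5 + 10 = 15)
-5 - 410*J(x(-2, 1)) = -5 - 410*15 = -5 - 6150 = -6155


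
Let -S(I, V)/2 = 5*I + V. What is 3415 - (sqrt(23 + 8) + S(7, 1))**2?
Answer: -1800 + 144*sqrt(31) ≈ -998.24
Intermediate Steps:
S(I, V) = -10*I - 2*V (S(I, V) = -2*(5*I + V) = -2*(V + 5*I) = -10*I - 2*V)
3415 - (sqrt(23 + 8) + S(7, 1))**2 = 3415 - (sqrt(23 + 8) + (-10*7 - 2*1))**2 = 3415 - (sqrt(31) + (-70 - 2))**2 = 3415 - (sqrt(31) - 72)**2 = 3415 - (-72 + sqrt(31))**2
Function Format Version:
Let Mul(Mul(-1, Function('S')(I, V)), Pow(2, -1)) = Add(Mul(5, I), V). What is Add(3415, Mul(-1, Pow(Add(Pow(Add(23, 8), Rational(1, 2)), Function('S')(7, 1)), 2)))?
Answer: Add(-1800, Mul(144, Pow(31, Rational(1, 2)))) ≈ -998.24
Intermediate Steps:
Function('S')(I, V) = Add(Mul(-10, I), Mul(-2, V)) (Function('S')(I, V) = Mul(-2, Add(Mul(5, I), V)) = Mul(-2, Add(V, Mul(5, I))) = Add(Mul(-10, I), Mul(-2, V)))
Add(3415, Mul(-1, Pow(Add(Pow(Add(23, 8), Rational(1, 2)), Function('S')(7, 1)), 2))) = Add(3415, Mul(-1, Pow(Add(Pow(Add(23, 8), Rational(1, 2)), Add(Mul(-10, 7), Mul(-2, 1))), 2))) = Add(3415, Mul(-1, Pow(Add(Pow(31, Rational(1, 2)), Add(-70, -2)), 2))) = Add(3415, Mul(-1, Pow(Add(Pow(31, Rational(1, 2)), -72), 2))) = Add(3415, Mul(-1, Pow(Add(-72, Pow(31, Rational(1, 2))), 2)))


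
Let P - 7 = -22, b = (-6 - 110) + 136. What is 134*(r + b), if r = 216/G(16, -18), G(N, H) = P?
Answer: 3752/5 ≈ 750.40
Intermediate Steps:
b = 20 (b = -116 + 136 = 20)
P = -15 (P = 7 - 22 = -15)
G(N, H) = -15
r = -72/5 (r = 216/(-15) = 216*(-1/15) = -72/5 ≈ -14.400)
134*(r + b) = 134*(-72/5 + 20) = 134*(28/5) = 3752/5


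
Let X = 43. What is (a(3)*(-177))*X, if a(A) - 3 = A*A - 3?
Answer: -68499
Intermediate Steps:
a(A) = A**2 (a(A) = 3 + (A*A - 3) = 3 + (A**2 - 3) = 3 + (-3 + A**2) = A**2)
(a(3)*(-177))*X = (3**2*(-177))*43 = (9*(-177))*43 = -1593*43 = -68499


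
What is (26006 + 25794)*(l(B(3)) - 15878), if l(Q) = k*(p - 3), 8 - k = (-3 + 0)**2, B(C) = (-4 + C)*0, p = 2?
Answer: -822428600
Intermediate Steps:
B(C) = 0
k = -1 (k = 8 - (-3 + 0)**2 = 8 - 1*(-3)**2 = 8 - 1*9 = 8 - 9 = -1)
l(Q) = 1 (l(Q) = -(2 - 3) = -1*(-1) = 1)
(26006 + 25794)*(l(B(3)) - 15878) = (26006 + 25794)*(1 - 15878) = 51800*(-15877) = -822428600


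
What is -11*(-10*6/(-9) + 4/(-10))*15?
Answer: -1034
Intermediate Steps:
-11*(-10*6/(-9) + 4/(-10))*15 = -11*(-60*(-1/9) + 4*(-1/10))*15 = -11*(20/3 - 2/5)*15 = -11*94/15*15 = -1034/15*15 = -1034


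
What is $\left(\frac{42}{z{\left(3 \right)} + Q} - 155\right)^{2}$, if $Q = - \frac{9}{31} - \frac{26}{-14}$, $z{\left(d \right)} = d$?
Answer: $\frac{20877649081}{982081} \approx 21259.0$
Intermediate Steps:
$Q = \frac{340}{217}$ ($Q = \left(-9\right) \frac{1}{31} - - \frac{13}{7} = - \frac{9}{31} + \frac{13}{7} = \frac{340}{217} \approx 1.5668$)
$\left(\frac{42}{z{\left(3 \right)} + Q} - 155\right)^{2} = \left(\frac{42}{3 + \frac{340}{217}} - 155\right)^{2} = \left(\frac{42}{\frac{991}{217}} - 155\right)^{2} = \left(42 \cdot \frac{217}{991} - 155\right)^{2} = \left(\frac{9114}{991} - 155\right)^{2} = \left(- \frac{144491}{991}\right)^{2} = \frac{20877649081}{982081}$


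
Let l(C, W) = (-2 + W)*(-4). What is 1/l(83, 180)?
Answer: -1/712 ≈ -0.0014045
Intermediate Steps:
l(C, W) = 8 - 4*W
1/l(83, 180) = 1/(8 - 4*180) = 1/(8 - 720) = 1/(-712) = -1/712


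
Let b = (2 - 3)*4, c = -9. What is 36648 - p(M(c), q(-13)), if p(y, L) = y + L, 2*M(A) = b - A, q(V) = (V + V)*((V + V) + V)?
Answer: 71263/2 ≈ 35632.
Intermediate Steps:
b = -4 (b = -1*4 = -4)
q(V) = 6*V**2 (q(V) = (2*V)*(2*V + V) = (2*V)*(3*V) = 6*V**2)
M(A) = -2 - A/2 (M(A) = (-4 - A)/2 = -2 - A/2)
p(y, L) = L + y
36648 - p(M(c), q(-13)) = 36648 - (6*(-13)**2 + (-2 - 1/2*(-9))) = 36648 - (6*169 + (-2 + 9/2)) = 36648 - (1014 + 5/2) = 36648 - 1*2033/2 = 36648 - 2033/2 = 71263/2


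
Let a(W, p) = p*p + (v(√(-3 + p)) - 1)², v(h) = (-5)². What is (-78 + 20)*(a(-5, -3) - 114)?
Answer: -27318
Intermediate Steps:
v(h) = 25
a(W, p) = 576 + p² (a(W, p) = p*p + (25 - 1)² = p² + 24² = p² + 576 = 576 + p²)
(-78 + 20)*(a(-5, -3) - 114) = (-78 + 20)*((576 + (-3)²) - 114) = -58*((576 + 9) - 114) = -58*(585 - 114) = -58*471 = -27318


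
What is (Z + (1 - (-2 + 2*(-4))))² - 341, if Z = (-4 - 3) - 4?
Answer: -341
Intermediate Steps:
Z = -11 (Z = -7 - 4 = -11)
(Z + (1 - (-2 + 2*(-4))))² - 341 = (-11 + (1 - (-2 + 2*(-4))))² - 341 = (-11 + (1 - (-2 - 8)))² - 341 = (-11 + (1 - 1*(-10)))² - 341 = (-11 + (1 + 10))² - 341 = (-11 + 11)² - 341 = 0² - 341 = 0 - 341 = -341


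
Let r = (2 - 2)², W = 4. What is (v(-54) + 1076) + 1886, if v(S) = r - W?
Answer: 2958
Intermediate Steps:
r = 0 (r = 0² = 0)
v(S) = -4 (v(S) = 0 - 1*4 = 0 - 4 = -4)
(v(-54) + 1076) + 1886 = (-4 + 1076) + 1886 = 1072 + 1886 = 2958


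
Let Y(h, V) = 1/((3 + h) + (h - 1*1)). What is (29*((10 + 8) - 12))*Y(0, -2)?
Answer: 87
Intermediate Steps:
Y(h, V) = 1/(2 + 2*h) (Y(h, V) = 1/((3 + h) + (h - 1)) = 1/((3 + h) + (-1 + h)) = 1/(2 + 2*h))
(29*((10 + 8) - 12))*Y(0, -2) = (29*((10 + 8) - 12))*(1/(2*(1 + 0))) = (29*(18 - 12))*((½)/1) = (29*6)*((½)*1) = 174*(½) = 87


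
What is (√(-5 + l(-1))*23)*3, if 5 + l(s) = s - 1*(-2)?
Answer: 207*I ≈ 207.0*I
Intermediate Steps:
l(s) = -3 + s (l(s) = -5 + (s - 1*(-2)) = -5 + (s + 2) = -5 + (2 + s) = -3 + s)
(√(-5 + l(-1))*23)*3 = (√(-5 + (-3 - 1))*23)*3 = (√(-5 - 4)*23)*3 = (√(-9)*23)*3 = ((3*I)*23)*3 = (69*I)*3 = 207*I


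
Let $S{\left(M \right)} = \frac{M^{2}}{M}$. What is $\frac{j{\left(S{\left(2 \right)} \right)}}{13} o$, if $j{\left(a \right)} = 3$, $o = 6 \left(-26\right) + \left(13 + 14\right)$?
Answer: $- \frac{387}{13} \approx -29.769$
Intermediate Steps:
$S{\left(M \right)} = M$
$o = -129$ ($o = -156 + 27 = -129$)
$\frac{j{\left(S{\left(2 \right)} \right)}}{13} o = \frac{3}{13} \left(-129\right) = - \frac{387}{13}$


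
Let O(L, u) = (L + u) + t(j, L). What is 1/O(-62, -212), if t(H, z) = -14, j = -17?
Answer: -1/288 ≈ -0.0034722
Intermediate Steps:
O(L, u) = -14 + L + u (O(L, u) = (L + u) - 14 = -14 + L + u)
1/O(-62, -212) = 1/(-14 - 62 - 212) = 1/(-288) = -1/288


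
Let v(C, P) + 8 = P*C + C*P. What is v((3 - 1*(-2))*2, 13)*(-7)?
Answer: -1764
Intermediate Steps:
v(C, P) = -8 + 2*C*P (v(C, P) = -8 + (P*C + C*P) = -8 + (C*P + C*P) = -8 + 2*C*P)
v((3 - 1*(-2))*2, 13)*(-7) = (-8 + 2*((3 - 1*(-2))*2)*13)*(-7) = (-8 + 2*((3 + 2)*2)*13)*(-7) = (-8 + 2*(5*2)*13)*(-7) = (-8 + 2*10*13)*(-7) = (-8 + 260)*(-7) = 252*(-7) = -1764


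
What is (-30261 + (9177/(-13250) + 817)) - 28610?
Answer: -769224677/13250 ≈ -58055.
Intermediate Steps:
(-30261 + (9177/(-13250) + 817)) - 28610 = (-30261 + (9177*(-1/13250) + 817)) - 28610 = (-30261 + (-9177/13250 + 817)) - 28610 = (-30261 + 10816073/13250) - 28610 = -390142177/13250 - 28610 = -769224677/13250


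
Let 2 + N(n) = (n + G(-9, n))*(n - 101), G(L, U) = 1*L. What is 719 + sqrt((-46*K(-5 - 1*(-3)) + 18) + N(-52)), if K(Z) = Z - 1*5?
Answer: 719 + sqrt(9671) ≈ 817.34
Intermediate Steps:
K(Z) = -5 + Z (K(Z) = Z - 5 = -5 + Z)
G(L, U) = L
N(n) = -2 + (-101 + n)*(-9 + n) (N(n) = -2 + (n - 9)*(n - 101) = -2 + (-9 + n)*(-101 + n) = -2 + (-101 + n)*(-9 + n))
719 + sqrt((-46*K(-5 - 1*(-3)) + 18) + N(-52)) = 719 + sqrt((-46*(-5 + (-5 - 1*(-3))) + 18) + (907 + (-52)**2 - 110*(-52))) = 719 + sqrt((-46*(-5 + (-5 + 3)) + 18) + (907 + 2704 + 5720)) = 719 + sqrt((-46*(-5 - 2) + 18) + 9331) = 719 + sqrt((-46*(-7) + 18) + 9331) = 719 + sqrt((322 + 18) + 9331) = 719 + sqrt(340 + 9331) = 719 + sqrt(9671)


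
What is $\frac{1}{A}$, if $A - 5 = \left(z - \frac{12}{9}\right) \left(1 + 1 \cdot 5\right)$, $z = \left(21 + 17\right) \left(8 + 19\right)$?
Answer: $\frac{1}{6153} \approx 0.00016252$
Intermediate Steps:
$z = 1026$ ($z = 38 \cdot 27 = 1026$)
$A = 6153$ ($A = 5 + \left(1026 - \frac{12}{9}\right) \left(1 + 1 \cdot 5\right) = 5 + \left(1026 - \frac{4}{3}\right) \left(1 + 5\right) = 5 + \left(1026 - \frac{4}{3}\right) 6 = 5 + \frac{3074}{3} \cdot 6 = 5 + 6148 = 6153$)
$\frac{1}{A} = \frac{1}{6153}$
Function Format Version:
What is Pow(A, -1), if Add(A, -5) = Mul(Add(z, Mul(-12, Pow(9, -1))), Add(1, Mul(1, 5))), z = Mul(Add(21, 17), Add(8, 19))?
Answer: Rational(1, 6153) ≈ 0.00016252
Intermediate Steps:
z = 1026 (z = Mul(38, 27) = 1026)
A = 6153 (A = Add(5, Mul(Add(1026, Mul(-12, Pow(9, -1))), Add(1, Mul(1, 5)))) = Add(5, Mul(Add(1026, Mul(-12, Rational(1, 9))), Add(1, 5))) = Add(5, Mul(Add(1026, Rational(-4, 3)), 6)) = Add(5, Mul(Rational(3074, 3), 6)) = Add(5, 6148) = 6153)
Pow(A, -1) = Pow(6153, -1) = Rational(1, 6153)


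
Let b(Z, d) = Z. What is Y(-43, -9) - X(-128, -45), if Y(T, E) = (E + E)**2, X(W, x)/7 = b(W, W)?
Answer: 1220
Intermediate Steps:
X(W, x) = 7*W
Y(T, E) = 4*E**2 (Y(T, E) = (2*E)**2 = 4*E**2)
Y(-43, -9) - X(-128, -45) = 4*(-9)**2 - 7*(-128) = 4*81 - 1*(-896) = 324 + 896 = 1220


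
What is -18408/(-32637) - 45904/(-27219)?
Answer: 15497800/6886407 ≈ 2.2505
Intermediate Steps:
-18408/(-32637) - 45904/(-27219) = -18408*(-1/32637) - 45904*(-1/27219) = 6136/10879 + 45904/27219 = 15497800/6886407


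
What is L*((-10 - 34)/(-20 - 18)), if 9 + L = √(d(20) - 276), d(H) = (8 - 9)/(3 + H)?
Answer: -198/19 + 22*I*√146027/437 ≈ -10.421 + 19.238*I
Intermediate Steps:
d(H) = -1/(3 + H)
L = -9 + I*√146027/23 (L = -9 + √(-1/(3 + 20) - 276) = -9 + √(-1/23 - 276) = -9 + √(-6349/23) = -9 + I*√146027/23 ≈ -9.0 + 16.615*I)
L*((-10 - 34)/(-20 - 18)) = (-9 + I*√146027/23)*((-10 - 34)/(-20 - 18)) = (-9 + I*√146027/23)*(-44/(-38)) = (-9 + I*√146027/23)*(-44*(-1/38)) = (-9 + I*√146027/23)*(22/19) = -198/19 + 22*I*√146027/437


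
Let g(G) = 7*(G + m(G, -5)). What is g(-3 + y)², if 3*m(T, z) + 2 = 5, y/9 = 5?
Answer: 90601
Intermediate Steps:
y = 45 (y = 9*5 = 45)
m(T, z) = 1 (m(T, z) = -⅔ + (⅓)*5 = -⅔ + 5/3 = 1)
g(G) = 7 + 7*G (g(G) = 7*(G + 1) = 7*(1 + G) = 7 + 7*G)
g(-3 + y)² = (7 + 7*(-3 + 45))² = (7 + 7*42)² = (7 + 294)² = 301² = 90601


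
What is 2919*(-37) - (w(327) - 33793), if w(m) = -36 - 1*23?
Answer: -74151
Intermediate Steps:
w(m) = -59 (w(m) = -36 - 23 = -59)
2919*(-37) - (w(327) - 33793) = 2919*(-37) - (-59 - 33793) = -108003 - 1*(-33852) = -108003 + 33852 = -74151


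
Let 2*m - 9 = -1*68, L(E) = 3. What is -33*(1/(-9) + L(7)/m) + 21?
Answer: 4960/177 ≈ 28.023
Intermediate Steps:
m = -59/2 (m = 9/2 + (-1*68)/2 = 9/2 + (½)*(-68) = 9/2 - 34 = -59/2 ≈ -29.500)
-33*(1/(-9) + L(7)/m) + 21 = -33*(1/(-9) + 3/(-59/2)) + 21 = -33*(1*(-⅑) + 3*(-2/59)) + 21 = -33*(-⅑ - 6/59) + 21 = -33*(-113/531) + 21 = 1243/177 + 21 = 4960/177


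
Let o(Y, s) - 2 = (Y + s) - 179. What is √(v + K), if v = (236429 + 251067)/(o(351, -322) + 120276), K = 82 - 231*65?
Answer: 7*I*√17174396086/7508 ≈ 122.18*I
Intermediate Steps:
K = -14933 (K = 82 - 15015 = -14933)
o(Y, s) = -177 + Y + s (o(Y, s) = 2 + ((Y + s) - 179) = 2 + (-179 + Y + s) = -177 + Y + s)
v = 60937/15016 (v = (236429 + 251067)/((-177 + 351 - 322) + 120276) = 487496/(-148 + 120276) = 487496/120128 = 487496*(1/120128) = 60937/15016 ≈ 4.0581)
√(v + K) = √(60937/15016 - 14933) = √(-224172991/15016) = 7*I*√17174396086/7508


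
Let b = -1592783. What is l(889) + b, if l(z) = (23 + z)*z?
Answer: -782015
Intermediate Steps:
l(z) = z*(23 + z)
l(889) + b = 889*(23 + 889) - 1592783 = 889*912 - 1592783 = 810768 - 1592783 = -782015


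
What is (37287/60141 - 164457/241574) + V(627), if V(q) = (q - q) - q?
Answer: -3036751250439/4842833978 ≈ -627.06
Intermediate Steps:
V(q) = -q (V(q) = 0 - q = -q)
(37287/60141 - 164457/241574) + V(627) = (37287/60141 - 164457/241574) - 1*627 = (37287*(1/60141) - 164457*1/241574) - 627 = (12429/20047 - 164457/241574) - 627 = -294346233/4842833978 - 627 = -3036751250439/4842833978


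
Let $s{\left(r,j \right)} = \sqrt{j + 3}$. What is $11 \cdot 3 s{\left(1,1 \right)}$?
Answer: $66$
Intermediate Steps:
$s{\left(r,j \right)} = \sqrt{3 + j}$
$11 \cdot 3 s{\left(1,1 \right)} = 11 \cdot 3 \sqrt{3 + 1} = 33 \sqrt{4} = 33 \cdot 2 = 66$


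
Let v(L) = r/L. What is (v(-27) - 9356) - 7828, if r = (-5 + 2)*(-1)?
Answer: -154657/9 ≈ -17184.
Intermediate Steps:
r = 3 (r = -3*(-1) = 3)
v(L) = 3/L
(v(-27) - 9356) - 7828 = (3/(-27) - 9356) - 7828 = (3*(-1/27) - 9356) - 7828 = (-⅑ - 9356) - 7828 = -84205/9 - 7828 = -154657/9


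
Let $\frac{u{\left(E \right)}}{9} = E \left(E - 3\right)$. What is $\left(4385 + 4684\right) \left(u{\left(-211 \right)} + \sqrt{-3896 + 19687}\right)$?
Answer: $3685514634 + 9069 \sqrt{15791} \approx 3.6867 \cdot 10^{9}$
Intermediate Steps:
$u{\left(E \right)} = 9 E \left(-3 + E\right)$ ($u{\left(E \right)} = 9 E \left(E - 3\right) = 9 E \left(-3 + E\right)$)
$\left(4385 + 4684\right) \left(u{\left(-211 \right)} + \sqrt{-3896 + 19687}\right) = \left(4385 + 4684\right) \left(9 \left(-211\right) \left(-3 - 211\right) + \sqrt{-3896 + 19687}\right) = 9069 \left(9 \left(-211\right) \left(-214\right) + \sqrt{15791}\right) = 9069 \left(406386 + \sqrt{15791}\right) = 3685514634 + 9069 \sqrt{15791}$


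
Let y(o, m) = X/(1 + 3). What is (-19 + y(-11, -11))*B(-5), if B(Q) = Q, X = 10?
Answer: 165/2 ≈ 82.500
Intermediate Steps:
y(o, m) = 5/2 (y(o, m) = 10/(1 + 3) = 10/4 = 10*(¼) = 5/2)
(-19 + y(-11, -11))*B(-5) = (-19 + 5/2)*(-5) = -33/2*(-5) = 165/2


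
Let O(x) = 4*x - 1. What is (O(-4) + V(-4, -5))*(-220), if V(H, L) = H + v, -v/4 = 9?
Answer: 12540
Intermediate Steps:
v = -36 (v = -4*9 = -36)
V(H, L) = -36 + H (V(H, L) = H - 36 = -36 + H)
O(x) = -1 + 4*x
(O(-4) + V(-4, -5))*(-220) = ((-1 + 4*(-4)) + (-36 - 4))*(-220) = ((-1 - 16) - 40)*(-220) = (-17 - 40)*(-220) = -57*(-220) = 12540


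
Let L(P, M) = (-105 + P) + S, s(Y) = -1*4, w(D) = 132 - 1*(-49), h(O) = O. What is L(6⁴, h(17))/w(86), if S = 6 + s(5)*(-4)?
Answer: 1213/181 ≈ 6.7017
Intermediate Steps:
w(D) = 181 (w(D) = 132 + 49 = 181)
s(Y) = -4
S = 22 (S = 6 - 4*(-4) = 6 + 16 = 22)
L(P, M) = -83 + P (L(P, M) = (-105 + P) + 22 = -83 + P)
L(6⁴, h(17))/w(86) = (-83 + 6⁴)/181 = (-83 + 1296)*(1/181) = 1213*(1/181) = 1213/181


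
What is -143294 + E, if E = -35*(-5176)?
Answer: 37866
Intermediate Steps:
E = 181160
-143294 + E = -143294 + 181160 = 37866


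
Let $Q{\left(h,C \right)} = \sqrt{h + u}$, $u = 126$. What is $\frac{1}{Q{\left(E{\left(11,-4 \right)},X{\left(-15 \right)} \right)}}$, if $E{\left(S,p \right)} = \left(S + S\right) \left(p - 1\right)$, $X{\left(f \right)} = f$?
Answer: $\frac{1}{4} \approx 0.25$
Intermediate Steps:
$E{\left(S,p \right)} = 2 S \left(-1 + p\right)$
$Q{\left(h,C \right)} = \sqrt{126 + h}$ ($Q{\left(h,C \right)} = \sqrt{h + 126} = \sqrt{126 + h}$)
$\frac{1}{Q{\left(E{\left(11,-4 \right)},X{\left(-15 \right)} \right)}} = \frac{1}{\sqrt{126 + 2 \cdot 11 \left(-1 - 4\right)}} = \frac{1}{\sqrt{126 + 2 \cdot 11 \left(-5\right)}} = \frac{1}{\sqrt{126 - 110}} = \frac{1}{\sqrt{16}} = \frac{1}{4}$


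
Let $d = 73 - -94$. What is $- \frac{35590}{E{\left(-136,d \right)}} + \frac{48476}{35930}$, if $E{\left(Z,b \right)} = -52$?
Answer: $\frac{320317363}{467090} \approx 685.77$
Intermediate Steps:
$d = 167$ ($d = 73 + 94 = 167$)
$- \frac{35590}{E{\left(-136,d \right)}} + \frac{48476}{35930} = - \frac{35590}{-52} + \frac{48476}{35930} = \left(-35590\right) \left(- \frac{1}{52}\right) + 48476 \cdot \frac{1}{35930} = \frac{17795}{26} + \frac{24238}{17965} = \frac{320317363}{467090}$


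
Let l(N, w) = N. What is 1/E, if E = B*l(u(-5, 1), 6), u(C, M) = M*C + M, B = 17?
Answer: -1/68 ≈ -0.014706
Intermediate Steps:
u(C, M) = M + C*M (u(C, M) = C*M + M = M + C*M)
E = -68 (E = 17*(1*(1 - 5)) = 17*(1*(-4)) = 17*(-4) = -68)
1/E = 1/(-68) = -1/68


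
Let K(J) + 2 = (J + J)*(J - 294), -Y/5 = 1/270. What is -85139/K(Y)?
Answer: -124132662/12961 ≈ -9577.4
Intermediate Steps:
Y = -1/54 (Y = -5/270 = -5*1/270 = -1/54 ≈ -0.018519)
K(J) = -2 + 2*J*(-294 + J) (K(J) = -2 + (J + J)*(J - 294) = -2 + (2*J)*(-294 + J) = -2 + 2*J*(-294 + J))
-85139/K(Y) = -85139/(-2 - 588*(-1/54) + 2*(-1/54)**2) = -85139/(-2 + 98/9 + 2*(1/2916)) = -85139/(-2 + 98/9 + 1/1458) = -85139/12961/1458 = -85139*1458/12961 = -124132662/12961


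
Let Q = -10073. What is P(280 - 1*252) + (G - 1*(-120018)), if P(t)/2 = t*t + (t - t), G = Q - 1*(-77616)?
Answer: 189129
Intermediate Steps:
G = 67543 (G = -10073 - 1*(-77616) = -10073 + 77616 = 67543)
P(t) = 2*t**2 (P(t) = 2*(t*t + (t - t)) = 2*(t**2 + 0) = 2*t**2)
P(280 - 1*252) + (G - 1*(-120018)) = 2*(280 - 1*252)**2 + (67543 - 1*(-120018)) = 2*(280 - 252)**2 + (67543 + 120018) = 2*28**2 + 187561 = 2*784 + 187561 = 1568 + 187561 = 189129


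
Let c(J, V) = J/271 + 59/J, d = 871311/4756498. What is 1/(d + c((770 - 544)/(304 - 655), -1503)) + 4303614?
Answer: 10060936034248964862597/2337787743002041 ≈ 4.3036e+6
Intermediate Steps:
d = 871311/4756498 (d = 871311*(1/4756498) = 871311/4756498 ≈ 0.18318)
c(J, V) = 59/J + J/271 (c(J, V) = J*(1/271) + 59/J = J/271 + 59/J = 59/J + J/271)
1/(d + c((770 - 544)/(304 - 655), -1503)) + 4303614 = 1/(871311/4756498 + (59/(((770 - 544)/(304 - 655))) + ((770 - 544)/(304 - 655))/271)) + 4303614 = 1/(871311/4756498 + (59/((226/(-351))) + (226/(-351))/271)) + 4303614 = 1/(871311/4756498 + (59/((226*(-1/351))) + (226*(-1/351))/271)) + 4303614 = 1/(871311/4756498 + (59/(-226/351) + (1/271)*(-226/351))) + 4303614 = 1/(871311/4756498 + (59*(-351/226) - 226/95121)) + 4303614 = 1/(871311/4756498 + (-20709/226 - 226/95121)) + 4303614 = 1/(871311/4756498 - 1969911865/21497346) + 4303614 = 1/(-2337787743002041/25563020813577) + 4303614 = -25563020813577/2337787743002041 + 4303614 = 10060936034248964862597/2337787743002041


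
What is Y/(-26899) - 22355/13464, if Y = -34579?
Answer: -7985617/21304008 ≈ -0.37484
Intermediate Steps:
Y/(-26899) - 22355/13464 = -34579/(-26899) - 22355/13464 = -34579*(-1/26899) - 22355*1/13464 = 34579/26899 - 1315/792 = -7985617/21304008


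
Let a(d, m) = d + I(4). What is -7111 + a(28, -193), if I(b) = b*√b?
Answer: -7075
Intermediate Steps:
I(b) = b^(3/2)
a(d, m) = 8 + d (a(d, m) = d + 4^(3/2) = d + 8 = 8 + d)
-7111 + a(28, -193) = -7111 + (8 + 28) = -7111 + 36 = -7075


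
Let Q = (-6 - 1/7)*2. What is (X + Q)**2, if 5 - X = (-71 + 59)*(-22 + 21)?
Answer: 18225/49 ≈ 371.94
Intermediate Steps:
Q = -86/7 (Q = (-6 - 1*1/7)*2 = (-6 - 1/7)*2 = -43/7*2 = -86/7 ≈ -12.286)
X = -7 (X = 5 - (-71 + 59)*(-22 + 21) = 5 - (-12)*(-1) = 5 - 1*12 = 5 - 12 = -7)
(X + Q)**2 = (-7 - 86/7)**2 = (-135/7)**2 = 18225/49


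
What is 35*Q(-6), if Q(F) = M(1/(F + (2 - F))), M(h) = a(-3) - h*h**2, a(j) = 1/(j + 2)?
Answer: -315/8 ≈ -39.375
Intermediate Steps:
a(j) = 1/(2 + j)
M(h) = -1 - h**3 (M(h) = 1/(2 - 3) - h*h**2 = 1/(-1) - h**3 = -1 - h**3)
Q(F) = -9/8 (Q(F) = -1 - (1/(F + (2 - F)))**3 = -1 - (1/2)**3 = -1 - 1*1/8 = -1 - 1/8 = -9/8)
35*Q(-6) = 35*(-9/8) = -315/8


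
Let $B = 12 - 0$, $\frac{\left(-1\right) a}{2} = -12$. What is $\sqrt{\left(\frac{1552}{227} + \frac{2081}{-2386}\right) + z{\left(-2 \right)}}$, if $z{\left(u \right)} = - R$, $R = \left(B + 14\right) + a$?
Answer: $\frac{i \sqrt{12917909473130}}{541622} \approx 6.6359 i$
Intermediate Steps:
$a = 24$ ($a = \left(-2\right) \left(-12\right) = 24$)
$B = 12$ ($B = 12 + 0 = 12$)
$R = 50$ ($R = \left(12 + 14\right) + 24 = 26 + 24 = 50$)
$z{\left(u \right)} = -50$ ($z{\left(u \right)} = \left(-1\right) 50 = -50$)
$\sqrt{\left(\frac{1552}{227} + \frac{2081}{-2386}\right) + z{\left(-2 \right)}} = \sqrt{\left(\frac{1552}{227} + \frac{2081}{-2386}\right) - 50} = \sqrt{\left(1552 \cdot \frac{1}{227} + 2081 \left(- \frac{1}{2386}\right)\right) - 50} = \sqrt{\left(\frac{1552}{227} - \frac{2081}{2386}\right) - 50} = \sqrt{\frac{3230685}{541622} - 50} = \sqrt{- \frac{23850415}{541622}} = \frac{i \sqrt{12917909473130}}{541622}$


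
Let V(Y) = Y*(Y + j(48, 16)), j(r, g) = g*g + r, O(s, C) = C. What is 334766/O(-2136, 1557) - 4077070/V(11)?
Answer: -12809960/13321 ≈ -961.64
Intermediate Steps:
j(r, g) = r + g² (j(r, g) = g² + r = r + g²)
V(Y) = Y*(304 + Y) (V(Y) = Y*(Y + (48 + 16²)) = Y*(Y + (48 + 256)) = Y*(Y + 304) = Y*(304 + Y))
334766/O(-2136, 1557) - 4077070/V(11) = 334766/1557 - 4077070*1/(11*(304 + 11)) = 334766*(1/1557) - 4077070/(11*315) = 334766/1557 - 4077070/3465 = 334766/1557 - 4077070*1/3465 = 334766/1557 - 815414/693 = -12809960/13321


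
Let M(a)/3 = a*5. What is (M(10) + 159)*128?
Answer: 39552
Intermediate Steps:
M(a) = 15*a (M(a) = 3*(a*5) = 3*(5*a) = 15*a)
(M(10) + 159)*128 = (15*10 + 159)*128 = (150 + 159)*128 = 309*128 = 39552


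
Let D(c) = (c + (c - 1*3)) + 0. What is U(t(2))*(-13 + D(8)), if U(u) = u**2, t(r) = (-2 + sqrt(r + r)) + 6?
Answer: 0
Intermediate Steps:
t(r) = 4 + sqrt(2)*sqrt(r) (t(r) = (-2 + sqrt(2*r)) + 6 = (-2 + sqrt(2)*sqrt(r)) + 6 = 4 + sqrt(2)*sqrt(r))
D(c) = -3 + 2*c (D(c) = (c + (c - 3)) + 0 = (c + (-3 + c)) + 0 = (-3 + 2*c) + 0 = -3 + 2*c)
U(t(2))*(-13 + D(8)) = (4 + sqrt(2)*sqrt(2))**2*(-13 + (-3 + 2*8)) = (4 + 2)**2*(-13 + (-3 + 16)) = 6**2*(-13 + 13) = 36*0 = 0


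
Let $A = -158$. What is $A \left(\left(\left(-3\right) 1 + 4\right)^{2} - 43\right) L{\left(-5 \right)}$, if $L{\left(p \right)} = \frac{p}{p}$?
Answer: $6636$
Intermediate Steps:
$L{\left(p \right)} = 1$
$A \left(\left(\left(-3\right) 1 + 4\right)^{2} - 43\right) L{\left(-5 \right)} = - 158 \left(\left(\left(-3\right) 1 + 4\right)^{2} - 43\right) 1 = - 158 \left(\left(-3 + 4\right)^{2} - 43\right) 1 = - 158 \left(1^{2} - 43\right) 1 = - 158 \left(1 - 43\right) 1 = \left(-158\right) \left(-42\right) 1 = 6636 \cdot 1 = 6636$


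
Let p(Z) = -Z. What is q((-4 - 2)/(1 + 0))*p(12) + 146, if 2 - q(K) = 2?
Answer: 146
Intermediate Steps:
q(K) = 0 (q(K) = 2 - 1*2 = 2 - 2 = 0)
q((-4 - 2)/(1 + 0))*p(12) + 146 = 0*(-1*12) + 146 = 0*(-12) + 146 = 0 + 146 = 146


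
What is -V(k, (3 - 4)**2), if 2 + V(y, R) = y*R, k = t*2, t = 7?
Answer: -12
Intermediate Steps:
k = 14 (k = 7*2 = 14)
V(y, R) = -2 + R*y (V(y, R) = -2 + y*R = -2 + R*y)
-V(k, (3 - 4)**2) = -(-2 + (3 - 4)**2*14) = -(-2 + (-1)**2*14) = -(-2 + 1*14) = -(-2 + 14) = -1*12 = -12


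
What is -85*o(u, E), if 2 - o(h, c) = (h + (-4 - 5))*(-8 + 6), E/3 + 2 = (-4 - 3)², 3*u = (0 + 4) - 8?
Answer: 4760/3 ≈ 1586.7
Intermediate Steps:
u = -4/3 (u = ((0 + 4) - 8)/3 = (4 - 8)/3 = (⅓)*(-4) = -4/3 ≈ -1.3333)
E = 141 (E = -6 + 3*(-4 - 3)² = -6 + 3*(-7)² = -6 + 3*49 = -6 + 147 = 141)
o(h, c) = -16 + 2*h (o(h, c) = 2 - (h + (-4 - 5))*(-8 + 6) = 2 - (h - 9)*(-2) = 2 - (-9 + h)*(-2) = 2 - (18 - 2*h) = 2 + (-18 + 2*h) = -16 + 2*h)
-85*o(u, E) = -85*(-16 + 2*(-4/3)) = -85*(-16 - 8/3) = -85*(-56/3) = 4760/3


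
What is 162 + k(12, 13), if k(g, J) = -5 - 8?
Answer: 149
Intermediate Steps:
k(g, J) = -13
162 + k(12, 13) = 162 - 13 = 149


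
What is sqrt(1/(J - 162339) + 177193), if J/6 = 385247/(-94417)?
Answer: 2*sqrt(1156701144983221437168485)/5109957615 ≈ 420.94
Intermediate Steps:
J = -2311482/94417 (J = 6*(385247/(-94417)) = 6*(385247*(-1/94417)) = 6*(-385247/94417) = -2311482/94417 ≈ -24.482)
sqrt(1/(J - 162339) + 177193) = sqrt(1/(-2311482/94417 - 162339) + 177193) = sqrt(1/(-15329872845/94417) + 177193) = sqrt(-94417/15329872845 + 177193) = sqrt(2716346158929668/15329872845) = 2*sqrt(1156701144983221437168485)/5109957615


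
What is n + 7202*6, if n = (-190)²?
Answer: 79312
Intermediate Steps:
n = 36100
n + 7202*6 = 36100 + 7202*6 = 36100 + 43212 = 79312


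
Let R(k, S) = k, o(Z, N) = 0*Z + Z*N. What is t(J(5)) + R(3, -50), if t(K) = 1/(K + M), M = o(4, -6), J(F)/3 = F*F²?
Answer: 1054/351 ≈ 3.0028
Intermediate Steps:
o(Z, N) = N*Z (o(Z, N) = 0 + N*Z = N*Z)
J(F) = 3*F³ (J(F) = 3*(F*F²) = 3*F³)
M = -24 (M = -6*4 = -24)
t(K) = 1/(-24 + K) (t(K) = 1/(K - 24) = 1/(-24 + K))
t(J(5)) + R(3, -50) = 1/(-24 + 3*5³) + 3 = 1/(-24 + 3*125) + 3 = 1/(-24 + 375) + 3 = 1/351 + 3 = 1054/351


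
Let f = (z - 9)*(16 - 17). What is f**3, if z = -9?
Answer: 5832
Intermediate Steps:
f = 18 (f = (-9 - 9)*(16 - 17) = -18*(-1) = 18)
f**3 = 18**3 = 5832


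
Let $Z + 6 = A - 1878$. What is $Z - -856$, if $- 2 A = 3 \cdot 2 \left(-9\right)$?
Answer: $-1001$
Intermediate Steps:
$A = 27$ ($A = - \frac{3 \cdot 2 \left(-9\right)}{2} = - \frac{6 \left(-9\right)}{2} = \left(- \frac{1}{2}\right) \left(-54\right) = 27$)
$Z = -1857$ ($Z = -6 + \left(27 - 1878\right) = -6 - 1851 = -1857$)
$Z - -856 = -1857 - -856 = -1857 + 856 = -1001$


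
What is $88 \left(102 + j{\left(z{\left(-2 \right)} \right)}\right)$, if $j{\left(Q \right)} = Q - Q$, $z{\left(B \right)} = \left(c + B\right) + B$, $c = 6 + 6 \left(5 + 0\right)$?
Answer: $8976$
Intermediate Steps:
$c = 36$ ($c = 6 + 6 \cdot 5 = 6 + 30 = 36$)
$z{\left(B \right)} = 36 + 2 B$ ($z{\left(B \right)} = \left(36 + B\right) + B = 36 + 2 B$)
$j{\left(Q \right)} = 0$
$88 \left(102 + j{\left(z{\left(-2 \right)} \right)}\right) = 88 \left(102 + 0\right) = 88 \cdot 102 = 8976$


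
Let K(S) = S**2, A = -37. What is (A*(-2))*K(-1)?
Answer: 74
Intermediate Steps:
(A*(-2))*K(-1) = -37*(-2)*(-1)**2 = 74*1 = 74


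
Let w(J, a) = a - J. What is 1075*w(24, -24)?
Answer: -51600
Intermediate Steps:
1075*w(24, -24) = 1075*(-24 - 1*24) = 1075*(-24 - 24) = 1075*(-48) = -51600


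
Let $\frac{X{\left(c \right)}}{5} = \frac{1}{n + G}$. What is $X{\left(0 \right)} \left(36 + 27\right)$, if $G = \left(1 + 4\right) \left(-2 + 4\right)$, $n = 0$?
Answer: $\frac{63}{2} \approx 31.5$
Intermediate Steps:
$G = 10$ ($G = 5 \cdot 2 = 10$)
$X{\left(c \right)} = \frac{1}{2}$ ($X{\left(c \right)} = \frac{5}{0 + 10} = \frac{5}{10} = 5 \cdot \frac{1}{10} = \frac{1}{2}$)
$X{\left(0 \right)} \left(36 + 27\right) = \frac{36 + 27}{2} = \frac{1}{2} \cdot 63 = \frac{63}{2}$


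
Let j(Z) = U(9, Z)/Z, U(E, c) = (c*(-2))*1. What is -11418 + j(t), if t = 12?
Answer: -11420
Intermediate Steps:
U(E, c) = -2*c (U(E, c) = -2*c*1 = -2*c)
j(Z) = -2 (j(Z) = (-2*Z)/Z = -2)
-11418 + j(t) = -11418 - 2 = -11420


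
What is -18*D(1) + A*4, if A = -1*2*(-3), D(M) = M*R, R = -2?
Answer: 60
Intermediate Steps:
D(M) = -2*M (D(M) = M*(-2) = -2*M)
A = 6 (A = -2*(-3) = 6)
-18*D(1) + A*4 = -(-36) + 6*4 = -18*(-2) + 24 = 36 + 24 = 60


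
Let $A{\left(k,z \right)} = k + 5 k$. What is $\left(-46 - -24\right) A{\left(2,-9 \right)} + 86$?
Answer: $-178$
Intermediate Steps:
$A{\left(k,z \right)} = 6 k$
$\left(-46 - -24\right) A{\left(2,-9 \right)} + 86 = \left(-46 - -24\right) 6 \cdot 2 + 86 = \left(-46 + 24\right) 12 + 86 = \left(-22\right) 12 + 86 = -264 + 86 = -178$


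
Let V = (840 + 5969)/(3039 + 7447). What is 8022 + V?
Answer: 84125501/10486 ≈ 8022.6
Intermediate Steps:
V = 6809/10486 ≈ 0.64934
8022 + V = 8022 + 6809/10486 = 84125501/10486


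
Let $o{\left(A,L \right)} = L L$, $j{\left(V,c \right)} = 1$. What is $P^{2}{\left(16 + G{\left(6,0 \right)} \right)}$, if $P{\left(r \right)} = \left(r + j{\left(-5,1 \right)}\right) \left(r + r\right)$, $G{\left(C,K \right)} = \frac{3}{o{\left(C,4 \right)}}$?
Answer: $\frac{5073000625}{16384} \approx 3.0963 \cdot 10^{5}$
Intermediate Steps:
$o{\left(A,L \right)} = L^{2}$
$G{\left(C,K \right)} = \frac{3}{16}$ ($G{\left(C,K \right)} = \frac{3}{4^{2}} = \frac{3}{16}$)
$P{\left(r \right)} = 2 r \left(1 + r\right)$ ($P{\left(r \right)} = \left(r + 1\right) \left(r + r\right) = \left(1 + r\right) 2 r = 2 r \left(1 + r\right)$)
$P^{2}{\left(16 + G{\left(6,0 \right)} \right)} = \left(2 \left(16 + \frac{3}{16}\right) \left(1 + \left(16 + \frac{3}{16}\right)\right)\right)^{2} = \left(2 \cdot \frac{259}{16} \left(1 + \frac{259}{16}\right)\right)^{2} = \left(2 \cdot \frac{259}{16} \cdot \frac{275}{16}\right)^{2} = \left(\frac{71225}{128}\right)^{2} = \frac{5073000625}{16384}$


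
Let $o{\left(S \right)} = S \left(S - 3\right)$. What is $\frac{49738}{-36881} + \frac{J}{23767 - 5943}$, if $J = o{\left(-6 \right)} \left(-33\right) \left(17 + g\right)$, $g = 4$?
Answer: $- \frac{87180419}{25283344} \approx -3.4481$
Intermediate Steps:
$o{\left(S \right)} = S \left(-3 + S\right)$
$J = -37422$ ($J = - 6 \left(-3 - 6\right) \left(-33\right) \left(17 + 4\right) = \left(-6\right) \left(-9\right) \left(-33\right) 21 = 54 \left(-33\right) 21 = \left(-1782\right) 21 = -37422$)
$\frac{49738}{-36881} + \frac{J}{23767 - 5943} = \frac{49738}{-36881} - \frac{37422}{23767 - 5943} = 49738 \left(- \frac{1}{36881}\right) - \frac{37422}{23767 - 5943} = - \frac{3826}{2837} - \frac{37422}{17824} = - \frac{3826}{2837} - \frac{18711}{8912} = - \frac{87180419}{25283344}$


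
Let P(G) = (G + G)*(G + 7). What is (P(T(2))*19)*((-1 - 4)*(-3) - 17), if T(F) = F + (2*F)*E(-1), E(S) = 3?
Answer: -22344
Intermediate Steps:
T(F) = 7*F (T(F) = F + (2*F)*3 = F + 6*F = 7*F)
P(G) = 2*G*(7 + G) (P(G) = (2*G)*(7 + G) = 2*G*(7 + G))
(P(T(2))*19)*((-1 - 4)*(-3) - 17) = ((2*(7*2)*(7 + 7*2))*19)*((-1 - 4)*(-3) - 17) = ((2*14*(7 + 14))*19)*(-5*(-3) - 17) = ((2*14*21)*19)*(15 - 17) = (588*19)*(-2) = 11172*(-2) = -22344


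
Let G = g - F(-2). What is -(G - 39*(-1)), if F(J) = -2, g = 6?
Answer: -47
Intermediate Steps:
G = 8 (G = 6 - 1*(-2) = 6 + 2 = 8)
-(G - 39*(-1)) = -(8 - 39*(-1)) = -(8 + 39) = -1*47 = -47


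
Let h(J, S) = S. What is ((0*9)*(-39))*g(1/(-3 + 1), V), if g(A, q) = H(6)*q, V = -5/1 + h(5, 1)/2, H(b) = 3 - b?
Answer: 0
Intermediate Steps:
V = -9/2 (V = -5/1 + 1/2 = -5*1 + 1*(½) = -5 + ½ = -9/2 ≈ -4.5000)
g(A, q) = -3*q (g(A, q) = (3 - 1*6)*q = (3 - 6)*q = -3*q)
((0*9)*(-39))*g(1/(-3 + 1), V) = ((0*9)*(-39))*(-3*(-9/2)) = (0*(-39))*(27/2) = 0*(27/2) = 0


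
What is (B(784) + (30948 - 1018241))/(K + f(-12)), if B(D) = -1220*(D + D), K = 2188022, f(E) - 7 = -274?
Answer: -2900253/2187755 ≈ -1.3257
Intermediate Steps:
f(E) = -267 (f(E) = 7 - 274 = -267)
B(D) = -2440*D
(B(784) + (30948 - 1018241))/(K + f(-12)) = (-2440*784 + (30948 - 1018241))/(2188022 - 267) = (-1912960 - 987293)/2187755 = -2900253*1/2187755 = -2900253/2187755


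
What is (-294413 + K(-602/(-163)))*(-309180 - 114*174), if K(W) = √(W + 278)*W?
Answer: 96866587608 - 396135264*√1871077/26569 ≈ 9.6846e+10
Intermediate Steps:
K(W) = W*√(278 + W) (K(W) = √(278 + W)*W = W*√(278 + W))
(-294413 + K(-602/(-163)))*(-309180 - 114*174) = (-294413 + (-602/(-163))*√(278 - 602/(-163)))*(-309180 - 114*174) = (-294413 + (-602*(-1/163))*√(278 - 602*(-1/163)))*(-309180 - 19836) = (-294413 + 602*√(278 + 602/163)/163)*(-329016) = (-294413 + 602*√(45916/163)/163)*(-329016) = (-294413 + 602*(2*√1871077/163)/163)*(-329016) = (-294413 + 1204*√1871077/26569)*(-329016) = 96866587608 - 396135264*√1871077/26569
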